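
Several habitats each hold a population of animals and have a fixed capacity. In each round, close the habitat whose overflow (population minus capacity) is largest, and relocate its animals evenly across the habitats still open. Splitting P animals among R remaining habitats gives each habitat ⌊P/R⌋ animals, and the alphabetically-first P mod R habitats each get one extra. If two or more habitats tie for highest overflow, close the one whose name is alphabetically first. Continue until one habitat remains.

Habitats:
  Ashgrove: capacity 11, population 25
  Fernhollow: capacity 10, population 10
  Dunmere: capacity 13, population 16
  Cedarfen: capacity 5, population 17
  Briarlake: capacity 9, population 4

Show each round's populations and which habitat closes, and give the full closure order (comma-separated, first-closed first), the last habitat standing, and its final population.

Round 1: Ashgrove=25 Briarlake=4 Cedarfen=17 Dunmere=16 Fernhollow=10 → close Ashgrove (overflow 14)
  25÷4 = 6 each, +1 to first 1
Round 2: Briarlake=11 Cedarfen=23 Dunmere=22 Fernhollow=16 → close Cedarfen (overflow 18)
  23÷3 = 7 each, +1 to first 2
Round 3: Briarlake=19 Dunmere=30 Fernhollow=23 → close Dunmere (overflow 17)
  30÷2 = 15 each, +1 to first 0
Round 4: Briarlake=34 Fernhollow=38 → close Fernhollow (overflow 28)
  38÷1 = 38 each, +1 to first 0

Closure order: Ashgrove, Cedarfen, Dunmere, Fernhollow
Last habitat: Briarlake with 72 animals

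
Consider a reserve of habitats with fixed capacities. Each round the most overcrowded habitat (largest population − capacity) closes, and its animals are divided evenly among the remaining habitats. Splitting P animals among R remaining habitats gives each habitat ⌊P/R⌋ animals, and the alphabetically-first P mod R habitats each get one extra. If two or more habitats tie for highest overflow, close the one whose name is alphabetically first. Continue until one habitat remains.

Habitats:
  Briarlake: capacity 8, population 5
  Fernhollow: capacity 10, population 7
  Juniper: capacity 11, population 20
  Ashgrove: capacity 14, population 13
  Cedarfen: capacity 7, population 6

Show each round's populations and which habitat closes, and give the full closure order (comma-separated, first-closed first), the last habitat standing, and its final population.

Closure order: Juniper, Ashgrove, Cedarfen, Briarlake
Last habitat: Fernhollow with 51 animals

Round 1: Ashgrove=13 Briarlake=5 Cedarfen=6 Fernhollow=7 Juniper=20 → close Juniper (overflow 9)
  20÷4 = 5 each, +1 to first 0
Round 2: Ashgrove=18 Briarlake=10 Cedarfen=11 Fernhollow=12 → close Ashgrove (overflow 4)
  18÷3 = 6 each, +1 to first 0
Round 3: Briarlake=16 Cedarfen=17 Fernhollow=18 → close Cedarfen (overflow 10)
  17÷2 = 8 each, +1 to first 1
Round 4: Briarlake=25 Fernhollow=26 → close Briarlake (overflow 17)
  25÷1 = 25 each, +1 to first 0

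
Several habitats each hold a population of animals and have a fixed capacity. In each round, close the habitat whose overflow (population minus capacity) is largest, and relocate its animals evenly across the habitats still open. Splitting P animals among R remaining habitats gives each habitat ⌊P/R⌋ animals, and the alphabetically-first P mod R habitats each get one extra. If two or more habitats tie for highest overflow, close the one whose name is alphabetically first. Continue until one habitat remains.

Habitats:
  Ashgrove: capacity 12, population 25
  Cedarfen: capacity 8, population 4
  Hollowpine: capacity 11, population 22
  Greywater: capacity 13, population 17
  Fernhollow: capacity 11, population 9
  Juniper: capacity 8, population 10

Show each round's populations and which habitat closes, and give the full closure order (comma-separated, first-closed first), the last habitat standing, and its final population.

Closure order: Ashgrove, Hollowpine, Greywater, Juniper, Fernhollow
Last habitat: Cedarfen with 87 animals

Round 1: Ashgrove=25 Cedarfen=4 Fernhollow=9 Greywater=17 Hollowpine=22 Juniper=10 → close Ashgrove (overflow 13)
  25÷5 = 5 each, +1 to first 0
Round 2: Cedarfen=9 Fernhollow=14 Greywater=22 Hollowpine=27 Juniper=15 → close Hollowpine (overflow 16)
  27÷4 = 6 each, +1 to first 3
Round 3: Cedarfen=16 Fernhollow=21 Greywater=29 Juniper=21 → close Greywater (overflow 16)
  29÷3 = 9 each, +1 to first 2
Round 4: Cedarfen=26 Fernhollow=31 Juniper=30 → close Juniper (overflow 22)
  30÷2 = 15 each, +1 to first 0
Round 5: Cedarfen=41 Fernhollow=46 → close Fernhollow (overflow 35)
  46÷1 = 46 each, +1 to first 0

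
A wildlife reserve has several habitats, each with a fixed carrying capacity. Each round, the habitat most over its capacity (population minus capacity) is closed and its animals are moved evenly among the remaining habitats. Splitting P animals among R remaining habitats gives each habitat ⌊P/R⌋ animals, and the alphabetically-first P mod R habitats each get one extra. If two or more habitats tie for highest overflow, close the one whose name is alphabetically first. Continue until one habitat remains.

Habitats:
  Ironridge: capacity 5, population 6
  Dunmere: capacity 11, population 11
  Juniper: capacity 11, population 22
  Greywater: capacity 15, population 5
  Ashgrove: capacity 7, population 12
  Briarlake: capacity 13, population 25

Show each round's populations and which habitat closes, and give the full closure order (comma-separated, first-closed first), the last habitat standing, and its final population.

Round 1: Ashgrove=12 Briarlake=25 Dunmere=11 Greywater=5 Ironridge=6 Juniper=22 → close Briarlake (overflow 12)
  25÷5 = 5 each, +1 to first 0
Round 2: Ashgrove=17 Dunmere=16 Greywater=10 Ironridge=11 Juniper=27 → close Juniper (overflow 16)
  27÷4 = 6 each, +1 to first 3
Round 3: Ashgrove=24 Dunmere=23 Greywater=17 Ironridge=17 → close Ashgrove (overflow 17)
  24÷3 = 8 each, +1 to first 0
Round 4: Dunmere=31 Greywater=25 Ironridge=25 → close Dunmere (overflow 20)
  31÷2 = 15 each, +1 to first 1
Round 5: Greywater=41 Ironridge=40 → close Ironridge (overflow 35)
  40÷1 = 40 each, +1 to first 0

Closure order: Briarlake, Juniper, Ashgrove, Dunmere, Ironridge
Last habitat: Greywater with 81 animals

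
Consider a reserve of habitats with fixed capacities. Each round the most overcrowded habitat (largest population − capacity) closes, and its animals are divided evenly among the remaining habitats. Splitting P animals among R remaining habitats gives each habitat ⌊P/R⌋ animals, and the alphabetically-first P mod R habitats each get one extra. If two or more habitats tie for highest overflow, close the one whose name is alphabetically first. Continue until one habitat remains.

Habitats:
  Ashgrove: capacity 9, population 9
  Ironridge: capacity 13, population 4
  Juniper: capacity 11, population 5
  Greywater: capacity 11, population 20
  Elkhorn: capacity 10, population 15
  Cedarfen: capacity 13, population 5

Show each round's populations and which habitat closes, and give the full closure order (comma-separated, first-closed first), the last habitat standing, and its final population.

Round 1: Ashgrove=9 Cedarfen=5 Elkhorn=15 Greywater=20 Ironridge=4 Juniper=5 → close Greywater (overflow 9)
  20÷5 = 4 each, +1 to first 0
Round 2: Ashgrove=13 Cedarfen=9 Elkhorn=19 Ironridge=8 Juniper=9 → close Elkhorn (overflow 9)
  19÷4 = 4 each, +1 to first 3
Round 3: Ashgrove=18 Cedarfen=14 Ironridge=13 Juniper=13 → close Ashgrove (overflow 9)
  18÷3 = 6 each, +1 to first 0
Round 4: Cedarfen=20 Ironridge=19 Juniper=19 → close Juniper (overflow 8)
  19÷2 = 9 each, +1 to first 1
Round 5: Cedarfen=30 Ironridge=28 → close Cedarfen (overflow 17)
  30÷1 = 30 each, +1 to first 0

Closure order: Greywater, Elkhorn, Ashgrove, Juniper, Cedarfen
Last habitat: Ironridge with 58 animals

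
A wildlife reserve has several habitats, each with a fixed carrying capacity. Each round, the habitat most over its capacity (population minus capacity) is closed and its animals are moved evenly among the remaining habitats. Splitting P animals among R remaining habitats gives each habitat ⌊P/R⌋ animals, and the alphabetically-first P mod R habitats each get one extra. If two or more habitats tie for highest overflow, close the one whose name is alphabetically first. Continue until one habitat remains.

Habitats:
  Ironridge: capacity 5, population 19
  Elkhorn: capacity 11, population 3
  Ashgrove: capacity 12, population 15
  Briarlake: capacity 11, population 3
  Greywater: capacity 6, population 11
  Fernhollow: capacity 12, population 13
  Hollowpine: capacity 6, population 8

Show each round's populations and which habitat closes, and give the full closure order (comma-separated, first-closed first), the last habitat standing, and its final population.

Round 1: Ashgrove=15 Briarlake=3 Elkhorn=3 Fernhollow=13 Greywater=11 Hollowpine=8 Ironridge=19 → close Ironridge (overflow 14)
  19÷6 = 3 each, +1 to first 1
Round 2: Ashgrove=19 Briarlake=6 Elkhorn=6 Fernhollow=16 Greywater=14 Hollowpine=11 → close Greywater (overflow 8)
  14÷5 = 2 each, +1 to first 4
Round 3: Ashgrove=22 Briarlake=9 Elkhorn=9 Fernhollow=19 Hollowpine=13 → close Ashgrove (overflow 10)
  22÷4 = 5 each, +1 to first 2
Round 4: Briarlake=15 Elkhorn=15 Fernhollow=24 Hollowpine=18 → close Fernhollow (overflow 12)
  24÷3 = 8 each, +1 to first 0
Round 5: Briarlake=23 Elkhorn=23 Hollowpine=26 → close Hollowpine (overflow 20)
  26÷2 = 13 each, +1 to first 0
Round 6: Briarlake=36 Elkhorn=36 → close Briarlake (overflow 25)
  36÷1 = 36 each, +1 to first 0

Closure order: Ironridge, Greywater, Ashgrove, Fernhollow, Hollowpine, Briarlake
Last habitat: Elkhorn with 72 animals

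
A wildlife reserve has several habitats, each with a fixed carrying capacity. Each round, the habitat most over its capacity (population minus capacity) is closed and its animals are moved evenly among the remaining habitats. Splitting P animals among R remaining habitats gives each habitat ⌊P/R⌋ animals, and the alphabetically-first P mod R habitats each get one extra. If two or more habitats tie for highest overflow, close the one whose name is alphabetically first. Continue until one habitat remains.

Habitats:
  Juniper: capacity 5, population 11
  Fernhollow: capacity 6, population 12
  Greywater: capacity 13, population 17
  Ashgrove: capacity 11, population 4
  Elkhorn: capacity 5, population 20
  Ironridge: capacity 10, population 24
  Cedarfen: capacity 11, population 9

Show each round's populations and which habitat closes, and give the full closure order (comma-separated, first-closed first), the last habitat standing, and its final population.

Closure order: Elkhorn, Ironridge, Fernhollow, Juniper, Greywater, Cedarfen
Last habitat: Ashgrove with 97 animals

Round 1: Ashgrove=4 Cedarfen=9 Elkhorn=20 Fernhollow=12 Greywater=17 Ironridge=24 Juniper=11 → close Elkhorn (overflow 15)
  20÷6 = 3 each, +1 to first 2
Round 2: Ashgrove=8 Cedarfen=13 Fernhollow=15 Greywater=20 Ironridge=27 Juniper=14 → close Ironridge (overflow 17)
  27÷5 = 5 each, +1 to first 2
Round 3: Ashgrove=14 Cedarfen=19 Fernhollow=20 Greywater=25 Juniper=19 → close Fernhollow (overflow 14)
  20÷4 = 5 each, +1 to first 0
Round 4: Ashgrove=19 Cedarfen=24 Greywater=30 Juniper=24 → close Juniper (overflow 19)
  24÷3 = 8 each, +1 to first 0
Round 5: Ashgrove=27 Cedarfen=32 Greywater=38 → close Greywater (overflow 25)
  38÷2 = 19 each, +1 to first 0
Round 6: Ashgrove=46 Cedarfen=51 → close Cedarfen (overflow 40)
  51÷1 = 51 each, +1 to first 0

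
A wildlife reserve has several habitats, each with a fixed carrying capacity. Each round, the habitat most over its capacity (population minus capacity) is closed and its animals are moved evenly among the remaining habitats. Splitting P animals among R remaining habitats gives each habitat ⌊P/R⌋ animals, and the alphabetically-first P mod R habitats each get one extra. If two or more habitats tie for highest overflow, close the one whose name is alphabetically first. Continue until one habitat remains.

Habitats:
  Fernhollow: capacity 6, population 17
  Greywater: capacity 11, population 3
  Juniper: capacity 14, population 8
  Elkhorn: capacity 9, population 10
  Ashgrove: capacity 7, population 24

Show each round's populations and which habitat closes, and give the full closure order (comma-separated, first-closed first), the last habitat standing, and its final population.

Round 1: Ashgrove=24 Elkhorn=10 Fernhollow=17 Greywater=3 Juniper=8 → close Ashgrove (overflow 17)
  24÷4 = 6 each, +1 to first 0
Round 2: Elkhorn=16 Fernhollow=23 Greywater=9 Juniper=14 → close Fernhollow (overflow 17)
  23÷3 = 7 each, +1 to first 2
Round 3: Elkhorn=24 Greywater=17 Juniper=21 → close Elkhorn (overflow 15)
  24÷2 = 12 each, +1 to first 0
Round 4: Greywater=29 Juniper=33 → close Juniper (overflow 19)
  33÷1 = 33 each, +1 to first 0

Closure order: Ashgrove, Fernhollow, Elkhorn, Juniper
Last habitat: Greywater with 62 animals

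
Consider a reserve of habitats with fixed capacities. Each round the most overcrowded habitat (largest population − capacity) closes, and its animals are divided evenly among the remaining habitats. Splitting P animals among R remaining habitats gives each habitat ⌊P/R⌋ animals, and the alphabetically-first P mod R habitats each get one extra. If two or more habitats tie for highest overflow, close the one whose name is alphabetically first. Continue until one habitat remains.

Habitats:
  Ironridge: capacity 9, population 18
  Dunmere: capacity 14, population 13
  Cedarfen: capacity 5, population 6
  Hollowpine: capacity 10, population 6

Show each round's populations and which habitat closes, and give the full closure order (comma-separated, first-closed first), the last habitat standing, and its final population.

Closure order: Ironridge, Cedarfen, Dunmere
Last habitat: Hollowpine with 43 animals

Round 1: Cedarfen=6 Dunmere=13 Hollowpine=6 Ironridge=18 → close Ironridge (overflow 9)
  18÷3 = 6 each, +1 to first 0
Round 2: Cedarfen=12 Dunmere=19 Hollowpine=12 → close Cedarfen (overflow 7)
  12÷2 = 6 each, +1 to first 0
Round 3: Dunmere=25 Hollowpine=18 → close Dunmere (overflow 11)
  25÷1 = 25 each, +1 to first 0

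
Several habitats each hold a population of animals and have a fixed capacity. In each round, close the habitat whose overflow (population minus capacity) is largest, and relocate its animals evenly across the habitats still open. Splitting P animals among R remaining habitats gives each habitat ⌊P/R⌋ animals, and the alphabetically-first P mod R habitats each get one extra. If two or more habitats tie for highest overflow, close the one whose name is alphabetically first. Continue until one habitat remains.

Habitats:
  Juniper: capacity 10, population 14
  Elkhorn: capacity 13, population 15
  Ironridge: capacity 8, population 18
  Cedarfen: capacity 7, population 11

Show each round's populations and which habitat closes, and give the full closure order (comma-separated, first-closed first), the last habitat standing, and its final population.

Round 1: Cedarfen=11 Elkhorn=15 Ironridge=18 Juniper=14 → close Ironridge (overflow 10)
  18÷3 = 6 each, +1 to first 0
Round 2: Cedarfen=17 Elkhorn=21 Juniper=20 → close Cedarfen (overflow 10)
  17÷2 = 8 each, +1 to first 1
Round 3: Elkhorn=30 Juniper=28 → close Juniper (overflow 18)
  28÷1 = 28 each, +1 to first 0

Closure order: Ironridge, Cedarfen, Juniper
Last habitat: Elkhorn with 58 animals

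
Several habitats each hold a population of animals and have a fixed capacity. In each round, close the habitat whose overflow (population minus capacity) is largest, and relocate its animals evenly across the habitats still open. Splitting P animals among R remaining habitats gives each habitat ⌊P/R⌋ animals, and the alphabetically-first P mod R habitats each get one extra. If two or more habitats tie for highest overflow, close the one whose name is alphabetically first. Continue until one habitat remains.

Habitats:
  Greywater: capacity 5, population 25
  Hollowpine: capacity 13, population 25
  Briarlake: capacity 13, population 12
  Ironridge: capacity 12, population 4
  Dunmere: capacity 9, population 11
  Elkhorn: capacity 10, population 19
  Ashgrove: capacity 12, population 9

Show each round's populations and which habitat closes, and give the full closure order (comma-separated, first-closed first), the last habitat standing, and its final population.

Round 1: Ashgrove=9 Briarlake=12 Dunmere=11 Elkhorn=19 Greywater=25 Hollowpine=25 Ironridge=4 → close Greywater (overflow 20)
  25÷6 = 4 each, +1 to first 1
Round 2: Ashgrove=14 Briarlake=16 Dunmere=15 Elkhorn=23 Hollowpine=29 Ironridge=8 → close Hollowpine (overflow 16)
  29÷5 = 5 each, +1 to first 4
Round 3: Ashgrove=20 Briarlake=22 Dunmere=21 Elkhorn=29 Ironridge=13 → close Elkhorn (overflow 19)
  29÷4 = 7 each, +1 to first 1
Round 4: Ashgrove=28 Briarlake=29 Dunmere=28 Ironridge=20 → close Dunmere (overflow 19)
  28÷3 = 9 each, +1 to first 1
Round 5: Ashgrove=38 Briarlake=38 Ironridge=29 → close Ashgrove (overflow 26)
  38÷2 = 19 each, +1 to first 0
Round 6: Briarlake=57 Ironridge=48 → close Briarlake (overflow 44)
  57÷1 = 57 each, +1 to first 0

Closure order: Greywater, Hollowpine, Elkhorn, Dunmere, Ashgrove, Briarlake
Last habitat: Ironridge with 105 animals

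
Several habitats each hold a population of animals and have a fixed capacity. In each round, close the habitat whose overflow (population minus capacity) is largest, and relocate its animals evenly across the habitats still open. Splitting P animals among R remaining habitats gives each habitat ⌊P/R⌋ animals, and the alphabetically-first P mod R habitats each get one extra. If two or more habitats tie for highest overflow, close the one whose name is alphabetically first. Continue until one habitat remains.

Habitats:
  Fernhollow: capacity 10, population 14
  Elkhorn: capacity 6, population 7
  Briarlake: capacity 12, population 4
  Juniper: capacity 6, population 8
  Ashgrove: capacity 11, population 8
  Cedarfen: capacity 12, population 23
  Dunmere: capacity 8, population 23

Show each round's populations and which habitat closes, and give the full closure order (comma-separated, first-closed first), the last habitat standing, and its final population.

Round 1: Ashgrove=8 Briarlake=4 Cedarfen=23 Dunmere=23 Elkhorn=7 Fernhollow=14 Juniper=8 → close Dunmere (overflow 15)
  23÷6 = 3 each, +1 to first 5
Round 2: Ashgrove=12 Briarlake=8 Cedarfen=27 Elkhorn=11 Fernhollow=18 Juniper=11 → close Cedarfen (overflow 15)
  27÷5 = 5 each, +1 to first 2
Round 3: Ashgrove=18 Briarlake=14 Elkhorn=16 Fernhollow=23 Juniper=16 → close Fernhollow (overflow 13)
  23÷4 = 5 each, +1 to first 3
Round 4: Ashgrove=24 Briarlake=20 Elkhorn=22 Juniper=21 → close Elkhorn (overflow 16)
  22÷3 = 7 each, +1 to first 1
Round 5: Ashgrove=32 Briarlake=27 Juniper=28 → close Juniper (overflow 22)
  28÷2 = 14 each, +1 to first 0
Round 6: Ashgrove=46 Briarlake=41 → close Ashgrove (overflow 35)
  46÷1 = 46 each, +1 to first 0

Closure order: Dunmere, Cedarfen, Fernhollow, Elkhorn, Juniper, Ashgrove
Last habitat: Briarlake with 87 animals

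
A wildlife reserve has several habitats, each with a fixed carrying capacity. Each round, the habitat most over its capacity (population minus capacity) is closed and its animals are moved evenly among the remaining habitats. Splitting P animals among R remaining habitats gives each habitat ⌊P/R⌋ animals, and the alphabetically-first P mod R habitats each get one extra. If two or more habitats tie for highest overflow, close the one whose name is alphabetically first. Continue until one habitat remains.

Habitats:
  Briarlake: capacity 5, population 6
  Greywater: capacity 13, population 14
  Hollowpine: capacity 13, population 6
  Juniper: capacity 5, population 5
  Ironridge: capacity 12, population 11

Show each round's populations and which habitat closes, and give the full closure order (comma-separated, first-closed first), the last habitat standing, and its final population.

Closure order: Briarlake, Greywater, Juniper, Ironridge
Last habitat: Hollowpine with 42 animals

Round 1: Briarlake=6 Greywater=14 Hollowpine=6 Ironridge=11 Juniper=5 → close Briarlake (overflow 1)
  6÷4 = 1 each, +1 to first 2
Round 2: Greywater=16 Hollowpine=8 Ironridge=12 Juniper=6 → close Greywater (overflow 3)
  16÷3 = 5 each, +1 to first 1
Round 3: Hollowpine=14 Ironridge=17 Juniper=11 → close Juniper (overflow 6)
  11÷2 = 5 each, +1 to first 1
Round 4: Hollowpine=20 Ironridge=22 → close Ironridge (overflow 10)
  22÷1 = 22 each, +1 to first 0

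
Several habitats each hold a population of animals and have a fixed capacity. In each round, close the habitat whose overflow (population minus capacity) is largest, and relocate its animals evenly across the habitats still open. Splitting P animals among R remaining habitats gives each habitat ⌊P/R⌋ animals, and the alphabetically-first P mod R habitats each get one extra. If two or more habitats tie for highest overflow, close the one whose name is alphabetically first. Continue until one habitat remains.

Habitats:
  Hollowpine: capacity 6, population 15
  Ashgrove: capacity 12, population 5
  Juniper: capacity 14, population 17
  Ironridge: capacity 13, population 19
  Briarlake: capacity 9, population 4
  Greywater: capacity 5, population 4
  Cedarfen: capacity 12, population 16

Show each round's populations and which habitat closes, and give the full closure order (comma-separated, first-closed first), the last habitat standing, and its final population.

Closure order: Hollowpine, Ironridge, Cedarfen, Juniper, Greywater, Ashgrove
Last habitat: Briarlake with 80 animals

Round 1: Ashgrove=5 Briarlake=4 Cedarfen=16 Greywater=4 Hollowpine=15 Ironridge=19 Juniper=17 → close Hollowpine (overflow 9)
  15÷6 = 2 each, +1 to first 3
Round 2: Ashgrove=8 Briarlake=7 Cedarfen=19 Greywater=6 Ironridge=21 Juniper=19 → close Ironridge (overflow 8)
  21÷5 = 4 each, +1 to first 1
Round 3: Ashgrove=13 Briarlake=11 Cedarfen=23 Greywater=10 Juniper=23 → close Cedarfen (overflow 11)
  23÷4 = 5 each, +1 to first 3
Round 4: Ashgrove=19 Briarlake=17 Greywater=16 Juniper=28 → close Juniper (overflow 14)
  28÷3 = 9 each, +1 to first 1
Round 5: Ashgrove=29 Briarlake=26 Greywater=25 → close Greywater (overflow 20)
  25÷2 = 12 each, +1 to first 1
Round 6: Ashgrove=42 Briarlake=38 → close Ashgrove (overflow 30)
  42÷1 = 42 each, +1 to first 0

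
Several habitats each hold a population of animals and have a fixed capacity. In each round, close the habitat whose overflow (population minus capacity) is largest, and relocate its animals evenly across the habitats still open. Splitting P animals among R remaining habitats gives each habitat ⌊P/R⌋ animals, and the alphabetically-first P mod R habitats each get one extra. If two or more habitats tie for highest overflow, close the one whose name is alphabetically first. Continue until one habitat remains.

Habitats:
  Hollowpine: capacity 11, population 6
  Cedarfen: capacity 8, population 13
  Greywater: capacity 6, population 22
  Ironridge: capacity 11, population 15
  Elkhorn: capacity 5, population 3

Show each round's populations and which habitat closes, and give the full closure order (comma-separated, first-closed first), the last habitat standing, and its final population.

Round 1: Cedarfen=13 Elkhorn=3 Greywater=22 Hollowpine=6 Ironridge=15 → close Greywater (overflow 16)
  22÷4 = 5 each, +1 to first 2
Round 2: Cedarfen=19 Elkhorn=9 Hollowpine=11 Ironridge=20 → close Cedarfen (overflow 11)
  19÷3 = 6 each, +1 to first 1
Round 3: Elkhorn=16 Hollowpine=17 Ironridge=26 → close Ironridge (overflow 15)
  26÷2 = 13 each, +1 to first 0
Round 4: Elkhorn=29 Hollowpine=30 → close Elkhorn (overflow 24)
  29÷1 = 29 each, +1 to first 0

Closure order: Greywater, Cedarfen, Ironridge, Elkhorn
Last habitat: Hollowpine with 59 animals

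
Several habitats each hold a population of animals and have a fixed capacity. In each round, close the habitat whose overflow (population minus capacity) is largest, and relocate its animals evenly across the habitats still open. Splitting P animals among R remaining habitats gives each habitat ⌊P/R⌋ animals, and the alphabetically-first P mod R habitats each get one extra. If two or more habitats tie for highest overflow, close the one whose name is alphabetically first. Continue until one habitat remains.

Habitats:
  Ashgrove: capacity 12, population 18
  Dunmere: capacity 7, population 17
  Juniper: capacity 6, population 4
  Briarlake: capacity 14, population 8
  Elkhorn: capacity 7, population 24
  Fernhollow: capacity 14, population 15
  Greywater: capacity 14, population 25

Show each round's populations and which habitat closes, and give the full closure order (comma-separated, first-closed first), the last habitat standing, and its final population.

Round 1: Ashgrove=18 Briarlake=8 Dunmere=17 Elkhorn=24 Fernhollow=15 Greywater=25 Juniper=4 → close Elkhorn (overflow 17)
  24÷6 = 4 each, +1 to first 0
Round 2: Ashgrove=22 Briarlake=12 Dunmere=21 Fernhollow=19 Greywater=29 Juniper=8 → close Greywater (overflow 15)
  29÷5 = 5 each, +1 to first 4
Round 3: Ashgrove=28 Briarlake=18 Dunmere=27 Fernhollow=25 Juniper=13 → close Dunmere (overflow 20)
  27÷4 = 6 each, +1 to first 3
Round 4: Ashgrove=35 Briarlake=25 Fernhollow=32 Juniper=19 → close Ashgrove (overflow 23)
  35÷3 = 11 each, +1 to first 2
Round 5: Briarlake=37 Fernhollow=44 Juniper=30 → close Fernhollow (overflow 30)
  44÷2 = 22 each, +1 to first 0
Round 6: Briarlake=59 Juniper=52 → close Juniper (overflow 46)
  52÷1 = 52 each, +1 to first 0

Closure order: Elkhorn, Greywater, Dunmere, Ashgrove, Fernhollow, Juniper
Last habitat: Briarlake with 111 animals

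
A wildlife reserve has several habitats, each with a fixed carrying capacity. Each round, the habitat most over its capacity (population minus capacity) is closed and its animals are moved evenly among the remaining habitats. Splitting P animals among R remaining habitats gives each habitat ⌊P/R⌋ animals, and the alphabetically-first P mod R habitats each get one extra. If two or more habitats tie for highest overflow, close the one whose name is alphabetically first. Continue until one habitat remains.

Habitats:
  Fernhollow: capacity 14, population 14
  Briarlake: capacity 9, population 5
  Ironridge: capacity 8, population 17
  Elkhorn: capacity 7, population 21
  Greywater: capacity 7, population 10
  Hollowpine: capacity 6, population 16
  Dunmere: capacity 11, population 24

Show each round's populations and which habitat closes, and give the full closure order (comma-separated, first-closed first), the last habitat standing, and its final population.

Round 1: Briarlake=5 Dunmere=24 Elkhorn=21 Fernhollow=14 Greywater=10 Hollowpine=16 Ironridge=17 → close Elkhorn (overflow 14)
  21÷6 = 3 each, +1 to first 3
Round 2: Briarlake=9 Dunmere=28 Fernhollow=18 Greywater=13 Hollowpine=19 Ironridge=20 → close Dunmere (overflow 17)
  28÷5 = 5 each, +1 to first 3
Round 3: Briarlake=15 Fernhollow=24 Greywater=19 Hollowpine=24 Ironridge=25 → close Hollowpine (overflow 18)
  24÷4 = 6 each, +1 to first 0
Round 4: Briarlake=21 Fernhollow=30 Greywater=25 Ironridge=31 → close Ironridge (overflow 23)
  31÷3 = 10 each, +1 to first 1
Round 5: Briarlake=32 Fernhollow=40 Greywater=35 → close Greywater (overflow 28)
  35÷2 = 17 each, +1 to first 1
Round 6: Briarlake=50 Fernhollow=57 → close Fernhollow (overflow 43)
  57÷1 = 57 each, +1 to first 0

Closure order: Elkhorn, Dunmere, Hollowpine, Ironridge, Greywater, Fernhollow
Last habitat: Briarlake with 107 animals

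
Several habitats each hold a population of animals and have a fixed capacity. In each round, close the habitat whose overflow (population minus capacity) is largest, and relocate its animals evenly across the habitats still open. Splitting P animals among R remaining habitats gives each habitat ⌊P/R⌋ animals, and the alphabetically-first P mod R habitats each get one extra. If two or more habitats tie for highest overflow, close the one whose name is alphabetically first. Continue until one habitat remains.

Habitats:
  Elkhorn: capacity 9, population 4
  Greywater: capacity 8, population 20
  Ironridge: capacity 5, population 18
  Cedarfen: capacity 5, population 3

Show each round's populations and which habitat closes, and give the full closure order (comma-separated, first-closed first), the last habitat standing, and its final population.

Round 1: Cedarfen=3 Elkhorn=4 Greywater=20 Ironridge=18 → close Ironridge (overflow 13)
  18÷3 = 6 each, +1 to first 0
Round 2: Cedarfen=9 Elkhorn=10 Greywater=26 → close Greywater (overflow 18)
  26÷2 = 13 each, +1 to first 0
Round 3: Cedarfen=22 Elkhorn=23 → close Cedarfen (overflow 17)
  22÷1 = 22 each, +1 to first 0

Closure order: Ironridge, Greywater, Cedarfen
Last habitat: Elkhorn with 45 animals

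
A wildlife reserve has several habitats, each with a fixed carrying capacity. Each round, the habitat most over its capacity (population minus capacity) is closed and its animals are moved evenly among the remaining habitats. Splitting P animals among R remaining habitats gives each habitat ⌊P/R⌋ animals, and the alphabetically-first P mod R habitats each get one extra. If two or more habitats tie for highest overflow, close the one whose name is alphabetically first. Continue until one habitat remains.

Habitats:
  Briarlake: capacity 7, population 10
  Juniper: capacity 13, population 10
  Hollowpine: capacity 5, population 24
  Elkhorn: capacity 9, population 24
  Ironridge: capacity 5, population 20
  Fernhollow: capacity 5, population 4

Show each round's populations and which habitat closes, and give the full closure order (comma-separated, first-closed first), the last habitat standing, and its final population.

Closure order: Hollowpine, Elkhorn, Ironridge, Briarlake, Fernhollow
Last habitat: Juniper with 92 animals

Round 1: Briarlake=10 Elkhorn=24 Fernhollow=4 Hollowpine=24 Ironridge=20 Juniper=10 → close Hollowpine (overflow 19)
  24÷5 = 4 each, +1 to first 4
Round 2: Briarlake=15 Elkhorn=29 Fernhollow=9 Ironridge=25 Juniper=14 → close Elkhorn (overflow 20)
  29÷4 = 7 each, +1 to first 1
Round 3: Briarlake=23 Fernhollow=16 Ironridge=32 Juniper=21 → close Ironridge (overflow 27)
  32÷3 = 10 each, +1 to first 2
Round 4: Briarlake=34 Fernhollow=27 Juniper=31 → close Briarlake (overflow 27)
  34÷2 = 17 each, +1 to first 0
Round 5: Fernhollow=44 Juniper=48 → close Fernhollow (overflow 39)
  44÷1 = 44 each, +1 to first 0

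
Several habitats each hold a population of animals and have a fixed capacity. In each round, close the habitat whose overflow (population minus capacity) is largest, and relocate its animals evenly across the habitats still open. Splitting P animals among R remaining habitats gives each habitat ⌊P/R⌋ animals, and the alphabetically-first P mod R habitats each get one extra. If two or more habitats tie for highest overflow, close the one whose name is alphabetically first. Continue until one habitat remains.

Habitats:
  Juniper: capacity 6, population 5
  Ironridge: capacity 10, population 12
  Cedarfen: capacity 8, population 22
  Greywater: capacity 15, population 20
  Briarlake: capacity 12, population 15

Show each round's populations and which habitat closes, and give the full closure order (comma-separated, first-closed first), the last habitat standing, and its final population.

Closure order: Cedarfen, Greywater, Briarlake, Ironridge
Last habitat: Juniper with 74 animals

Round 1: Briarlake=15 Cedarfen=22 Greywater=20 Ironridge=12 Juniper=5 → close Cedarfen (overflow 14)
  22÷4 = 5 each, +1 to first 2
Round 2: Briarlake=21 Greywater=26 Ironridge=17 Juniper=10 → close Greywater (overflow 11)
  26÷3 = 8 each, +1 to first 2
Round 3: Briarlake=30 Ironridge=26 Juniper=18 → close Briarlake (overflow 18)
  30÷2 = 15 each, +1 to first 0
Round 4: Ironridge=41 Juniper=33 → close Ironridge (overflow 31)
  41÷1 = 41 each, +1 to first 0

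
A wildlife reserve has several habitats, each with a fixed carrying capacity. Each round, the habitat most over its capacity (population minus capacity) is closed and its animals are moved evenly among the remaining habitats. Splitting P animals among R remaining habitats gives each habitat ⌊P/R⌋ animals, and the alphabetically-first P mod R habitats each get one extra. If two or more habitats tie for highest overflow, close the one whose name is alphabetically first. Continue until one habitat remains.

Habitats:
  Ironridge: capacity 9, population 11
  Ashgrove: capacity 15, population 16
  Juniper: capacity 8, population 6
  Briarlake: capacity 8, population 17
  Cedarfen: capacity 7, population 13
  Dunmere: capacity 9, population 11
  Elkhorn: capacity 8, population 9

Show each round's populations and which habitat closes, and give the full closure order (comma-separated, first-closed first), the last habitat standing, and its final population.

Round 1: Ashgrove=16 Briarlake=17 Cedarfen=13 Dunmere=11 Elkhorn=9 Ironridge=11 Juniper=6 → close Briarlake (overflow 9)
  17÷6 = 2 each, +1 to first 5
Round 2: Ashgrove=19 Cedarfen=16 Dunmere=14 Elkhorn=12 Ironridge=14 Juniper=8 → close Cedarfen (overflow 9)
  16÷5 = 3 each, +1 to first 1
Round 3: Ashgrove=23 Dunmere=17 Elkhorn=15 Ironridge=17 Juniper=11 → close Ashgrove (overflow 8)
  23÷4 = 5 each, +1 to first 3
Round 4: Dunmere=23 Elkhorn=21 Ironridge=23 Juniper=16 → close Dunmere (overflow 14)
  23÷3 = 7 each, +1 to first 2
Round 5: Elkhorn=29 Ironridge=31 Juniper=23 → close Ironridge (overflow 22)
  31÷2 = 15 each, +1 to first 1
Round 6: Elkhorn=45 Juniper=38 → close Elkhorn (overflow 37)
  45÷1 = 45 each, +1 to first 0

Closure order: Briarlake, Cedarfen, Ashgrove, Dunmere, Ironridge, Elkhorn
Last habitat: Juniper with 83 animals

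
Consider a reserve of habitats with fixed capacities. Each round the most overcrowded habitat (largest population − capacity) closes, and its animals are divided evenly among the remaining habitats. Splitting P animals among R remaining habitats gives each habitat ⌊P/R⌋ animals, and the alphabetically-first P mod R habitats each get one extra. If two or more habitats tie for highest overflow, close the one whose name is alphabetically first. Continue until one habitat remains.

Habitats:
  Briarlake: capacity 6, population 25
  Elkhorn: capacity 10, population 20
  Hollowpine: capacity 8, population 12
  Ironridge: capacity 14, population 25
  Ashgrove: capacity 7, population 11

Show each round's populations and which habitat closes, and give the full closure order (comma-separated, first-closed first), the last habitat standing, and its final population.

Round 1: Ashgrove=11 Briarlake=25 Elkhorn=20 Hollowpine=12 Ironridge=25 → close Briarlake (overflow 19)
  25÷4 = 6 each, +1 to first 1
Round 2: Ashgrove=18 Elkhorn=26 Hollowpine=18 Ironridge=31 → close Ironridge (overflow 17)
  31÷3 = 10 each, +1 to first 1
Round 3: Ashgrove=29 Elkhorn=36 Hollowpine=28 → close Elkhorn (overflow 26)
  36÷2 = 18 each, +1 to first 0
Round 4: Ashgrove=47 Hollowpine=46 → close Ashgrove (overflow 40)
  47÷1 = 47 each, +1 to first 0

Closure order: Briarlake, Ironridge, Elkhorn, Ashgrove
Last habitat: Hollowpine with 93 animals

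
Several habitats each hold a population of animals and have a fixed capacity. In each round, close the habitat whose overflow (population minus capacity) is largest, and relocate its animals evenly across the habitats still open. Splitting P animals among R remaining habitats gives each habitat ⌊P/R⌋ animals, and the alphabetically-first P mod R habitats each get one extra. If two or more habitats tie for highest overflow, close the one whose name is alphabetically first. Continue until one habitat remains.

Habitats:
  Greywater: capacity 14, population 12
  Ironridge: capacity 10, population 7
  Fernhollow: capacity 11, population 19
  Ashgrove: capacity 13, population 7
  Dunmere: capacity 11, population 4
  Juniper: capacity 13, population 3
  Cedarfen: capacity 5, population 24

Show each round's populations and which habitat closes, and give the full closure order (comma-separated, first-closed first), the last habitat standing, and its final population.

Closure order: Cedarfen, Fernhollow, Greywater, Ironridge, Ashgrove, Dunmere
Last habitat: Juniper with 76 animals

Round 1: Ashgrove=7 Cedarfen=24 Dunmere=4 Fernhollow=19 Greywater=12 Ironridge=7 Juniper=3 → close Cedarfen (overflow 19)
  24÷6 = 4 each, +1 to first 0
Round 2: Ashgrove=11 Dunmere=8 Fernhollow=23 Greywater=16 Ironridge=11 Juniper=7 → close Fernhollow (overflow 12)
  23÷5 = 4 each, +1 to first 3
Round 3: Ashgrove=16 Dunmere=13 Greywater=21 Ironridge=15 Juniper=11 → close Greywater (overflow 7)
  21÷4 = 5 each, +1 to first 1
Round 4: Ashgrove=22 Dunmere=18 Ironridge=20 Juniper=16 → close Ironridge (overflow 10)
  20÷3 = 6 each, +1 to first 2
Round 5: Ashgrove=29 Dunmere=25 Juniper=22 → close Ashgrove (overflow 16)
  29÷2 = 14 each, +1 to first 1
Round 6: Dunmere=40 Juniper=36 → close Dunmere (overflow 29)
  40÷1 = 40 each, +1 to first 0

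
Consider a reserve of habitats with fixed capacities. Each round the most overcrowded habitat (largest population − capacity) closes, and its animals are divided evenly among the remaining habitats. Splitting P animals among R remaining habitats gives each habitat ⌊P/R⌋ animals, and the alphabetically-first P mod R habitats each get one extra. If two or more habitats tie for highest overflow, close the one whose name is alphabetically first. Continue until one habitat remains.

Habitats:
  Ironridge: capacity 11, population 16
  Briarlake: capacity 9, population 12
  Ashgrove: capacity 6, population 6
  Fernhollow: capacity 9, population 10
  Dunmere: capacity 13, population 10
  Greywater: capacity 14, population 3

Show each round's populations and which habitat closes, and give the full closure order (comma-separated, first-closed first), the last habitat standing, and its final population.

Round 1: Ashgrove=6 Briarlake=12 Dunmere=10 Fernhollow=10 Greywater=3 Ironridge=16 → close Ironridge (overflow 5)
  16÷5 = 3 each, +1 to first 1
Round 2: Ashgrove=10 Briarlake=15 Dunmere=13 Fernhollow=13 Greywater=6 → close Briarlake (overflow 6)
  15÷4 = 3 each, +1 to first 3
Round 3: Ashgrove=14 Dunmere=17 Fernhollow=17 Greywater=9 → close Ashgrove (overflow 8)
  14÷3 = 4 each, +1 to first 2
Round 4: Dunmere=22 Fernhollow=22 Greywater=13 → close Fernhollow (overflow 13)
  22÷2 = 11 each, +1 to first 0
Round 5: Dunmere=33 Greywater=24 → close Dunmere (overflow 20)
  33÷1 = 33 each, +1 to first 0

Closure order: Ironridge, Briarlake, Ashgrove, Fernhollow, Dunmere
Last habitat: Greywater with 57 animals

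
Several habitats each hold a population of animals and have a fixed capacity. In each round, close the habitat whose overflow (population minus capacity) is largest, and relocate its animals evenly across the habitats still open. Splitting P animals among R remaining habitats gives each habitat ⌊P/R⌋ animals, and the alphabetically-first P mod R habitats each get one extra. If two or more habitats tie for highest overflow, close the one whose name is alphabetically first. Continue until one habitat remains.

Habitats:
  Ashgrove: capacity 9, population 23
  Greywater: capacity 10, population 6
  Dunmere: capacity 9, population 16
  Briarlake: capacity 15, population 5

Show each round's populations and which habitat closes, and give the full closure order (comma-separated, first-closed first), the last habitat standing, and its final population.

Round 1: Ashgrove=23 Briarlake=5 Dunmere=16 Greywater=6 → close Ashgrove (overflow 14)
  23÷3 = 7 each, +1 to first 2
Round 2: Briarlake=13 Dunmere=24 Greywater=13 → close Dunmere (overflow 15)
  24÷2 = 12 each, +1 to first 0
Round 3: Briarlake=25 Greywater=25 → close Greywater (overflow 15)
  25÷1 = 25 each, +1 to first 0

Closure order: Ashgrove, Dunmere, Greywater
Last habitat: Briarlake with 50 animals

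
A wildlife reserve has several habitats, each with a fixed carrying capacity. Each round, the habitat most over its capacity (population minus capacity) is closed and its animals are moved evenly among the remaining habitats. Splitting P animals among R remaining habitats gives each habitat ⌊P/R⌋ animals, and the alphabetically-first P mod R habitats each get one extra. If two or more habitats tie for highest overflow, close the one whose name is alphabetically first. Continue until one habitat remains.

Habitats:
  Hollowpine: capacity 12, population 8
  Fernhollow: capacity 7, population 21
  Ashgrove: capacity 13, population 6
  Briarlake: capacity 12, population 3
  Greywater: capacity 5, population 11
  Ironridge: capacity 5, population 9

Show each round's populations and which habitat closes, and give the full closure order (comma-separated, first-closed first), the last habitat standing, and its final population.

Round 1: Ashgrove=6 Briarlake=3 Fernhollow=21 Greywater=11 Hollowpine=8 Ironridge=9 → close Fernhollow (overflow 14)
  21÷5 = 4 each, +1 to first 1
Round 2: Ashgrove=11 Briarlake=7 Greywater=15 Hollowpine=12 Ironridge=13 → close Greywater (overflow 10)
  15÷4 = 3 each, +1 to first 3
Round 3: Ashgrove=15 Briarlake=11 Hollowpine=16 Ironridge=16 → close Ironridge (overflow 11)
  16÷3 = 5 each, +1 to first 1
Round 4: Ashgrove=21 Briarlake=16 Hollowpine=21 → close Hollowpine (overflow 9)
  21÷2 = 10 each, +1 to first 1
Round 5: Ashgrove=32 Briarlake=26 → close Ashgrove (overflow 19)
  32÷1 = 32 each, +1 to first 0

Closure order: Fernhollow, Greywater, Ironridge, Hollowpine, Ashgrove
Last habitat: Briarlake with 58 animals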